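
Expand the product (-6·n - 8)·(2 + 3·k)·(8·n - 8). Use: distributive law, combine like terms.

(-6·n - 8)·(2 + 3·k)·(8·n - 8)
= (-12·n - 18·k·n - 16 - 24·k)·(8·n - 8)    [distributive law]
= -96·n² + 96·n - 144·k·n² + 144·k·n - 128·n + 128 - 192·k·n + 192·k    [distributive law]
= -96·n² - 32·n - 144·k·n² - 48·k·n + 128 + 192·k    [combine like terms]

-96·n² - 32·n - 144·k·n² - 48·k·n + 128 + 192·k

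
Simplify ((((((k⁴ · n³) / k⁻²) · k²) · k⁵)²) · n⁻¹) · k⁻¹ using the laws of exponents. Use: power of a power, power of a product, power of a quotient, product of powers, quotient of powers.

((((((k⁴ · n³) / k⁻²) · k²) · k⁵)²) · n⁻¹) · k⁻¹
= ((((((k⁴ · n³) / k⁻²) · k²)²) · ((k⁵)²)) · n⁻¹) · k⁻¹    [power of a product]
= ((((((k⁴ · n³) / k⁻²)²) · ((k²)²)) · ((k⁵)²)) · n⁻¹) · k⁻¹    [power of a product]
= ((((((k⁴ · n³)²) / ((k⁻²)²)) · ((k²)²)) · ((k⁵)²)) · n⁻¹) · k⁻¹    [power of a quotient]
= (((((((k⁴)²) · ((n³)²)) / ((k⁻²)²)) · ((k²)²)) · ((k⁵)²)) · n⁻¹) · k⁻¹    [power of a product]
= (((((k⁸ · ((n³)²)) / ((k⁻²)²)) · ((k²)²)) · ((k⁵)²)) · n⁻¹) · k⁻¹    [power of a power]
= (((((k⁸ · n⁶) / ((k⁻²)²)) · ((k²)²)) · ((k⁵)²)) · n⁻¹) · k⁻¹    [power of a power]
= (((((k⁸ · n⁶) / k⁻⁴) · ((k²)²)) · ((k⁵)²)) · n⁻¹) · k⁻¹    [power of a power]
= (((((k⁸ · n⁶) / k⁻⁴) · k⁴) · ((k⁵)²)) · n⁻¹) · k⁻¹    [power of a power]
= (((((k⁸ · n⁶) / k⁻⁴) · k⁴) · k¹⁰) · n⁻¹) · k⁻¹    [power of a power]
= k²⁵n⁵    [quotient of powers; product of powers]

k²⁵n⁵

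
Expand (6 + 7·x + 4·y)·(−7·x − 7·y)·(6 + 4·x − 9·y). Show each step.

−252·x − 462·x^2 − 252·x·y − 252·y + 210·y^2 − 196·x^3 + 133·x^2·y + 581·x·y^2 + 252·y^3

(6 + 7·x + 4·y)·(−7·x − 7·y)·(6 + 4·x − 9·y)
= (−42·x − 42·y − 49·x^2 − 49·x·y − 28·x·y − 28·y^2)·(6 + 4·x − 9·y)    [distributive law]
= (−42·x − 42·y − 49·x^2 − 77·x·y − 28·y^2)·(6 + 4·x − 9·y)    [combine like terms]
= −252·x − 168·x^2 + 378·x·y − 252·y − 168·x·y + 378·y^2 − 294·x^2 − 196·x^3 + 441·x^2·y − 462·x·y − 308·x^2·y + 693·x·y^2 − 168·y^2 − 112·x·y^2 + 252·y^3    [distributive law]
= −252·x − 462·x^2 − 252·x·y − 252·y + 210·y^2 − 196·x^3 + 133·x^2·y + 581·x·y^2 + 252·y^3    [combine like terms]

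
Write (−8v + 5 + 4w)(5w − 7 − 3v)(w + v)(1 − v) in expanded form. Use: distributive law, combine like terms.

−29vw² + 32v²w² − 66v²w + 28v³w + 73vw + 76v² − 17v³ − 24v⁴ − 3w² − 35w − 35v + 20w³ − 20vw³

(−8v + 5 + 4w)(5w − 7 − 3v)(w + v)(1 − v)
= (−40vw + 56v + 24v² + 25w − 35 − 15v + 20w² − 28w − 12vw)(w + v)(1 − v)    [distributive law]
= (−52vw + 41v + 24v² − 3w − 35 + 20w²)(w + v)(1 − v)    [combine like terms]
= (−52vw² − 52v²w + 41vw + 41v² + 24v²w + 24v³ − 3w² − 3vw − 35w − 35v + 20w³ + 20vw²)(1 − v)    [distributive law]
= (−32vw² − 28v²w + 38vw + 41v² + 24v³ − 3w² − 35w − 35v + 20w³)(1 − v)    [combine like terms]
= −32vw² + 32v²w² − 28v²w + 28v³w + 38vw − 38v²w + 41v² − 41v³ + 24v³ − 24v⁴ − 3w² + 3vw² − 35w + 35vw − 35v + 35v² + 20w³ − 20vw³    [distributive law]
= −29vw² + 32v²w² − 66v²w + 28v³w + 73vw + 76v² − 17v³ − 24v⁴ − 3w² − 35w − 35v + 20w³ − 20vw³    [combine like terms]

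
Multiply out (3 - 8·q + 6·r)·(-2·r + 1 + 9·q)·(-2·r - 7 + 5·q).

-6·r - 21 - 118·q - 528·q·r + 599·q^2 - 200·q·r^2 + 494·q^2·r - 360·q^3 + 24·r^3 + 84·r^2

(3 - 8·q + 6·r)·(-2·r + 1 + 9·q)·(-2·r - 7 + 5·q)
= (-6·r + 3 + 27·q + 16·q·r - 8·q - 72·q^2 - 12·r^2 + 6·r + 54·q·r)·(-2·r - 7 + 5·q)    [distributive law]
= (3 + 19·q + 70·q·r - 72·q^2 - 12·r^2)·(-2·r - 7 + 5·q)    [combine like terms]
= -6·r - 21 + 15·q - 38·q·r - 133·q + 95·q^2 - 140·q·r^2 - 490·q·r + 350·q^2·r + 144·q^2·r + 504·q^2 - 360·q^3 + 24·r^3 + 84·r^2 - 60·q·r^2    [distributive law]
= -6·r - 21 - 118·q - 528·q·r + 599·q^2 - 200·q·r^2 + 494·q^2·r - 360·q^3 + 24·r^3 + 84·r^2    [combine like terms]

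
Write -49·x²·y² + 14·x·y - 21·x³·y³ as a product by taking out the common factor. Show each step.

7·x·y(-7·x·y + 2 - 3·x²·y²)

-49·x²·y² + 14·x·y - 21·x³·y³
= 7(-7·x²·y² + 2·x·y - 3·x³·y³)    [factor out 7]
= 7·x·y(-7·x·y + 2 - 3·x²·y²)    [factor out x·y]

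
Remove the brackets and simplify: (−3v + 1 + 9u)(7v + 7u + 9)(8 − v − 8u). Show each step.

−148v^2 + 21v^3 + 126uv^2 + 408uv − 399u^2v − 169v + 632u − 200u^2 + 72 − 504u^3

(−3v + 1 + 9u)(7v + 7u + 9)(8 − v − 8u)
= (−21v^2 − 21uv − 27v + 7v + 7u + 9 + 63uv + 63u^2 + 81u)(8 − v − 8u)    [distributive law]
= (−21v^2 + 42uv − 20v + 88u + 9 + 63u^2)(8 − v − 8u)    [combine like terms]
= −168v^2 + 21v^3 + 168uv^2 + 336uv − 42uv^2 − 336u^2v − 160v + 20v^2 + 160uv + 704u − 88uv − 704u^2 + 72 − 9v − 72u + 504u^2 − 63u^2v − 504u^3    [distributive law]
= −148v^2 + 21v^3 + 126uv^2 + 408uv − 399u^2v − 169v + 632u − 200u^2 + 72 − 504u^3    [combine like terms]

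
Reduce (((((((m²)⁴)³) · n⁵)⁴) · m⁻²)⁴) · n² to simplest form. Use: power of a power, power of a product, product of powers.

(((((((m²)⁴)³) · n⁵)⁴) · m⁻²)⁴) · n²
= (((((((m²)⁴)³) · n⁵)⁴)⁴) · ((m⁻²)⁴)) · n²    [power of a product]
= ((((((m²)⁴)³) · n⁵)¹⁶) · ((m⁻²)⁴)) · n²    [power of a power]
= ((((((m²)⁴)³)¹⁶) · ((n⁵)¹⁶)) · ((m⁻²)⁴)) · n²    [power of a product]
= (((((m²)⁴)⁴⁸) · ((n⁵)¹⁶)) · ((m⁻²)⁴)) · n²    [power of a power]
= ((((m²)¹⁹²) · ((n⁵)¹⁶)) · ((m⁻²)⁴)) · n²    [power of a power]
= ((m³⁸⁴ · ((n⁵)¹⁶)) · ((m⁻²)⁴)) · n²    [power of a power]
= ((m³⁸⁴ · n⁸⁰) · ((m⁻²)⁴)) · n²    [power of a power]
= ((m³⁸⁴ · n⁸⁰) · m⁻⁸) · n²    [power of a power]
= m³⁷⁶n⁸²    [product of powers]

m³⁷⁶n⁸²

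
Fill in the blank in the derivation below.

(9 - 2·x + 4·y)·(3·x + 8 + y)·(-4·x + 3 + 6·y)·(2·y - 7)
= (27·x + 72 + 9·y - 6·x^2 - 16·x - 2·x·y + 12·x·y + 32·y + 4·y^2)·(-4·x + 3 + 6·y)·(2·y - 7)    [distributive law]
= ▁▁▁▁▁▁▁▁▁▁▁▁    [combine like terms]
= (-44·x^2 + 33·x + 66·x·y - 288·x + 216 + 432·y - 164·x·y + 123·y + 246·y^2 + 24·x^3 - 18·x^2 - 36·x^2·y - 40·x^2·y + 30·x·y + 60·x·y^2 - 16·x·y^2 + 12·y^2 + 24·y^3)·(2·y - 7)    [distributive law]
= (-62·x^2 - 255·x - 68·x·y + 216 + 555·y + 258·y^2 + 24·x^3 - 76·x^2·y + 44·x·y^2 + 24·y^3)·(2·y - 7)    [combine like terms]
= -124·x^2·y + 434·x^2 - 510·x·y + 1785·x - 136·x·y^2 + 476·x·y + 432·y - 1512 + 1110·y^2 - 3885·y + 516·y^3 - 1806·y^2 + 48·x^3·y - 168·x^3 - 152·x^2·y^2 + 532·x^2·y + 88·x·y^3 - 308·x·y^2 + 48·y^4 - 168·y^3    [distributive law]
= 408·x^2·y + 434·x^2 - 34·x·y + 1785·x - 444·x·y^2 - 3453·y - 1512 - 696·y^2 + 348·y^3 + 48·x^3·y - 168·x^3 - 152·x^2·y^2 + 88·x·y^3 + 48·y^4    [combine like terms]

After combine like terms, the bracketed line is:

(11·x + 72 + 41·y - 6·x^2 + 10·x·y + 4·y^2)·(-4·x + 3 + 6·y)·(2·y - 7)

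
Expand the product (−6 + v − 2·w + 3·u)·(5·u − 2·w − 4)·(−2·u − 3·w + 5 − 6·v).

159·u² + 6·u·w − 258·u + 285·u·v − 40·w² + 28·w − 118·v·w + 120 − 164·v − 100·u²·v + 85·u·v·w − 30·u·v² − 18·v·w² + 12·v²·w + 24·v² − 13·u²·w + 40·u·w² − 12·w³ − 30·u³

(−6 + v − 2·w + 3·u)·(5·u − 2·w − 4)·(−2·u − 3·w + 5 − 6·v)
= (−30·u + 12·w + 24 + 5·u·v − 2·v·w − 4·v − 10·u·w + 4·w² + 8·w + 15·u² − 6·u·w − 12·u)·(−2·u − 3·w + 5 − 6·v)    [distributive law]
= (−42·u + 20·w + 24 + 5·u·v − 2·v·w − 4·v − 16·u·w + 4·w² + 15·u²)·(−2·u − 3·w + 5 − 6·v)    [combine like terms]
= 84·u² + 126·u·w − 210·u + 252·u·v − 40·u·w − 60·w² + 100·w − 120·v·w − 48·u − 72·w + 120 − 144·v − 10·u²·v − 15·u·v·w + 25·u·v − 30·u·v² + 4·u·v·w + 6·v·w² − 10·v·w + 12·v²·w + 8·u·v + 12·v·w − 20·v + 24·v² + 32·u²·w + 48·u·w² − 80·u·w + 96·u·v·w − 8·u·w² − 12·w³ + 20·w² − 24·v·w² − 30·u³ − 45·u²·w + 75·u² − 90·u²·v    [distributive law]
= 159·u² + 6·u·w − 258·u + 285·u·v − 40·w² + 28·w − 118·v·w + 120 − 164·v − 100·u²·v + 85·u·v·w − 30·u·v² − 18·v·w² + 12·v²·w + 24·v² − 13·u²·w + 40·u·w² − 12·w³ − 30·u³    [combine like terms]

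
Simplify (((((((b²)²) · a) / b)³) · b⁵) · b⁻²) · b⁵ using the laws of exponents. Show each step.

(((((((b²)²) · a) / b)³) · b⁵) · b⁻²) · b⁵
= (((((((b²)²) · a)³) / (b³)) · b⁵) · b⁻²) · b⁵    [power of a quotient]
= (((((((b²)²)³) · (a³)) / (b³)) · b⁵) · b⁻²) · b⁵    [power of a product]
= ((((((b²)⁶) · (a³)) / (b³)) · b⁵) · b⁻²) · b⁵    [power of a power]
= ((((b¹² · (a³)) / (b³)) · b⁵) · b⁻²) · b⁵    [power of a power]
= a³·b¹⁷    [quotient of powers; product of powers]

a³·b¹⁷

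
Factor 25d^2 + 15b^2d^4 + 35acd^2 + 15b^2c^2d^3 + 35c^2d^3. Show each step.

5d^2(5 + 3b^2d^2 + 7ac + 3b^2c^2d + 7c^2d)

25d^2 + 15b^2d^4 + 35acd^2 + 15b^2c^2d^3 + 35c^2d^3
= 5(5d^2 + 3b^2d^4 + 7acd^2 + 3b^2c^2d^3 + 7c^2d^3)    [factor out 5]
= 5d^2(5 + 3b^2d^2 + 7ac + 3b^2c^2d + 7c^2d)    [factor out d^2]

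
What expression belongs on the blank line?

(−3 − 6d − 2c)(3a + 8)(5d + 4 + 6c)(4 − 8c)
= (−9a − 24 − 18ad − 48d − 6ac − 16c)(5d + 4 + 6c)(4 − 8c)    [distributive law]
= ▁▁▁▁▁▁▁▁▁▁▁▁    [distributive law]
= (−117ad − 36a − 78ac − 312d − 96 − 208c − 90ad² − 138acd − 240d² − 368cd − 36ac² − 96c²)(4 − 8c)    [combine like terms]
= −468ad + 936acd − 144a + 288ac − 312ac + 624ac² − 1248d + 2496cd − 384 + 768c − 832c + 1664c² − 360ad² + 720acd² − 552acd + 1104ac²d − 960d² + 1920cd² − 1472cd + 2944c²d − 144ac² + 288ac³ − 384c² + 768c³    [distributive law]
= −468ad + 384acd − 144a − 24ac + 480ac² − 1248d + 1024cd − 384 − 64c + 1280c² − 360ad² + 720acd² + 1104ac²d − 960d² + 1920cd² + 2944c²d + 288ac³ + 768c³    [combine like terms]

Applying distributive law to the line above:

(−45ad − 36a − 54ac − 120d − 96 − 144c − 90ad² − 72ad − 108acd − 240d² − 192d − 288cd − 30acd − 24ac − 36ac² − 80cd − 64c − 96c²)(4 − 8c)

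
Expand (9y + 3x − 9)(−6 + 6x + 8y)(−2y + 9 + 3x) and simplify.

(9y + 3x − 9)(−6 + 6x + 8y)(−2y + 9 + 3x)
= (−54y + 54xy + 72y^2 − 18x + 18x^2 + 24xy + 54 − 54x − 72y)(−2y + 9 + 3x)    [distributive law]
= (−126y + 78xy + 72y^2 − 72x + 18x^2 + 54)(−2y + 9 + 3x)    [combine like terms]
= 252y^2 − 1134y − 378xy − 156xy^2 + 702xy + 234x^2y − 144y^3 + 648y^2 + 216xy^2 + 144xy − 648x − 216x^2 − 36x^2y + 162x^2 + 54x^3 − 108y + 486 + 162x    [distributive law]
= 900y^2 − 1242y + 468xy + 60xy^2 + 198x^2y − 144y^3 − 486x − 54x^2 + 54x^3 + 486    [combine like terms]

900y^2 − 1242y + 468xy + 60xy^2 + 198x^2y − 144y^3 − 486x − 54x^2 + 54x^3 + 486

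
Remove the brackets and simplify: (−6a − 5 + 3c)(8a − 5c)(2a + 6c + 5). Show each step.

(−6a − 5 + 3c)(8a − 5c)(2a + 6c + 5)
= (−48a^2 + 30ac − 40a + 25c + 24ac − 15c^2)(2a + 6c + 5)    [distributive law]
= (−48a^2 + 54ac − 40a + 25c − 15c^2)(2a + 6c + 5)    [combine like terms]
= −96a^3 − 288a^2c − 240a^2 + 108a^2c + 324ac^2 + 270ac − 80a^2 − 240ac − 200a + 50ac + 150c^2 + 125c − 30ac^2 − 90c^3 − 75c^2    [distributive law]
= −96a^3 − 180a^2c − 320a^2 + 294ac^2 + 80ac − 200a + 75c^2 + 125c − 90c^3    [combine like terms]

−96a^3 − 180a^2c − 320a^2 + 294ac^2 + 80ac − 200a + 75c^2 + 125c − 90c^3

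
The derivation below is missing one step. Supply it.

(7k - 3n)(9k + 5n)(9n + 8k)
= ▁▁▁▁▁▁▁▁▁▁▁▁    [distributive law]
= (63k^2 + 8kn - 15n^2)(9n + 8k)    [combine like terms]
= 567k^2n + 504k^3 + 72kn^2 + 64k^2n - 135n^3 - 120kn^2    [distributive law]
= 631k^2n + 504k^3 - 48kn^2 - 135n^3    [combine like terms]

By distributive law:

(63k^2 + 35kn - 27kn - 15n^2)(9n + 8k)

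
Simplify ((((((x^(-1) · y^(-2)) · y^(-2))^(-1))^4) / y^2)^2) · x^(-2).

x^6y^28

((((((x^(-1) · y^(-2)) · y^(-2))^(-1))^4) / y^2)^2) · x^(-2)
= ((((((x^(-1) · y^(-2)) · y^(-2))^(-1))^4)^2) / ((y^2)^2)) · x^(-2)    [power of a quotient]
= (((((x^(-1) · y^(-2)) · y^(-2))^(-1))^8) / ((y^2)^2)) · x^(-2)    [power of a power]
= ((((x^(-1) · y^(-2)) · y^(-2))^(-8)) / ((y^2)^2)) · x^(-2)    [power of a power]
= ((((x^(-1) · y^(-2))^(-8)) · ((y^(-2))^(-8))) / ((y^2)^2)) · x^(-2)    [power of a product]
= (((((x^(-1))^(-8)) · ((y^(-2))^(-8))) · ((y^(-2))^(-8))) / ((y^2)^2)) · x^(-2)    [power of a product]
= (((x^8 · ((y^(-2))^(-8))) · ((y^(-2))^(-8))) / ((y^2)^2)) · x^(-2)    [power of a power]
= (((x^8 · y^16) · ((y^(-2))^(-8))) / ((y^2)^2)) · x^(-2)    [power of a power]
= (((x^8 · y^16) · y^16) / ((y^2)^2)) · x^(-2)    [power of a power]
= (((x^8 · y^16) · y^16) / y^4) · x^(-2)    [power of a power]
= x^6y^28    [quotient of powers; product of powers]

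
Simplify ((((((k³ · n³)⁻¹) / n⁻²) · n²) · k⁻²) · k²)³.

((((((k³ · n³)⁻¹) / n⁻²) · n²) · k⁻²) · k²)³
= ((((((k³ · n³)⁻¹) / n⁻²) · n²) · k⁻²)³) · ((k²)³)    [power of a product]
= ((((((k³ · n³)⁻¹) / n⁻²) · n²)³) · ((k⁻²)³)) · ((k²)³)    [power of a product]
= ((((((k³ · n³)⁻¹) / n⁻²)³) · ((n²)³)) · ((k⁻²)³)) · ((k²)³)    [power of a product]
= ((((((k³ · n³)⁻¹)³) / ((n⁻²)³)) · ((n²)³)) · ((k⁻²)³)) · ((k²)³)    [power of a quotient]
= (((((k³ · n³)⁻³) / ((n⁻²)³)) · ((n²)³)) · ((k⁻²)³)) · ((k²)³)    [power of a power]
= ((((((k³)⁻³) · ((n³)⁻³)) / ((n⁻²)³)) · ((n²)³)) · ((k⁻²)³)) · ((k²)³)    [power of a product]
= ((((k⁻⁹ · ((n³)⁻³)) / ((n⁻²)³)) · ((n²)³)) · ((k⁻²)³)) · ((k²)³)    [power of a power]
= ((((k⁻⁹ · n⁻⁹) / ((n⁻²)³)) · ((n²)³)) · ((k⁻²)³)) · ((k²)³)    [power of a power]
= ((((k⁻⁹ · n⁻⁹) / n⁻⁶) · ((n²)³)) · ((k⁻²)³)) · ((k²)³)    [power of a power]
= ((((k⁻⁹ · n⁻⁹) / n⁻⁶) · n⁶) · ((k⁻²)³)) · ((k²)³)    [power of a power]
= ((((k⁻⁹ · n⁻⁹) / n⁻⁶) · n⁶) · k⁻⁶) · ((k²)³)    [power of a power]
= ((((k⁻⁹ · n⁻⁹) / n⁻⁶) · n⁶) · k⁻⁶) · k⁶    [power of a power]
= k⁻⁹n³    [quotient of powers; product of powers]

k⁻⁹n³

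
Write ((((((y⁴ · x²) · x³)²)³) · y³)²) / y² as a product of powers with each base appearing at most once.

((((((y⁴ · x²) · x³)²)³) · y³)²) / y²
= ((((((y⁴ · x²) · x³)²)³)²) · ((y³)²)) / y²    [power of a product]
= (((((y⁴ · x²) · x³)²)⁶) · ((y³)²)) / y²    [power of a power]
= ((((y⁴ · x²) · x³)¹²) · ((y³)²)) / y²    [power of a power]
= ((((y⁴ · x²)¹²) · ((x³)¹²)) · ((y³)²)) / y²    [power of a product]
= (((((y⁴)¹²) · ((x²)¹²)) · ((x³)¹²)) · ((y³)²)) / y²    [power of a product]
= (((y⁴⁸ · ((x²)¹²)) · ((x³)¹²)) · ((y³)²)) / y²    [power of a power]
= (((y⁴⁸ · x²⁴) · ((x³)¹²)) · ((y³)²)) / y²    [power of a power]
= (((y⁴⁸ · x²⁴) · x³⁶) · ((y³)²)) / y²    [power of a power]
= (((y⁴⁸ · x²⁴) · x³⁶) · y⁶) / y²    [power of a power]
= x⁶⁰·y⁵²    [quotient of powers; product of powers]

x⁶⁰·y⁵²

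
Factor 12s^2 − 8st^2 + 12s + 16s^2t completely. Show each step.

12s^2 − 8st^2 + 12s + 16s^2t
= 4(3s^2 − 2st^2 + 3s + 4s^2t)    [factor out 4]
= 4s(3s − 2t^2 + 3 + 4st)    [factor out s]

4s(3s − 2t^2 + 3 + 4st)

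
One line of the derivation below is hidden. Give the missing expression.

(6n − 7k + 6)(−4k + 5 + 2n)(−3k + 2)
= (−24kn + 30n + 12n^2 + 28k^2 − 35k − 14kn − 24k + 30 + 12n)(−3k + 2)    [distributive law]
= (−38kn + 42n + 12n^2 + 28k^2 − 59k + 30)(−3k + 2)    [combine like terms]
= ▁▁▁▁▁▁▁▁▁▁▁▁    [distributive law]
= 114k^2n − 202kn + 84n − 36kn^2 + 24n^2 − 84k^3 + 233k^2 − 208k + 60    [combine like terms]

By distributive law:

114k^2n − 76kn − 126kn + 84n − 36kn^2 + 24n^2 − 84k^3 + 56k^2 + 177k^2 − 118k − 90k + 60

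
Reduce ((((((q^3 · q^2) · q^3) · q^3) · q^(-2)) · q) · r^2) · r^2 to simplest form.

q^10r^4

((((((q^3 · q^2) · q^3) · q^3) · q^(-2)) · q) · r^2) · r^2
= (((((q^5 · q^3) · q^3) · q^(-2)) · q) · r^2) · r^2    [product of powers]
= ((((q^8 · q^3) · q^(-2)) · q) · r^2) · r^2    [product of powers]
= (((q^11 · q^(-2)) · q) · r^2) · r^2    [product of powers]
= ((q^9 · q) · r^2) · r^2    [product of powers]
= (q^10 · r^2) · r^2    [product of powers]
= q^10r^4    [product of powers]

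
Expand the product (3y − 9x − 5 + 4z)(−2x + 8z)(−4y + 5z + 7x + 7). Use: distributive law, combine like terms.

24xy² + 458xyz − 114x²y − 82xy − 96y²z − 8yz² + 328yz − 470x²z + 126x³ + 196x² − 176xz² − 790xz + 70x + 24z² − 280z + 160z³

(3y − 9x − 5 + 4z)(−2x + 8z)(−4y + 5z + 7x + 7)
= (−6xy + 24yz + 18x² − 72xz + 10x − 40z − 8xz + 32z²)(−4y + 5z + 7x + 7)    [distributive law]
= (−6xy + 24yz + 18x² − 80xz + 10x − 40z + 32z²)(−4y + 5z + 7x + 7)    [combine like terms]
= 24xy² − 30xyz − 42x²y − 42xy − 96y²z + 120yz² + 168xyz + 168yz − 72x²y + 90x²z + 126x³ + 126x² + 320xyz − 400xz² − 560x²z − 560xz − 40xy + 50xz + 70x² + 70x + 160yz − 200z² − 280xz − 280z − 128yz² + 160z³ + 224xz² + 224z²    [distributive law]
= 24xy² + 458xyz − 114x²y − 82xy − 96y²z − 8yz² + 328yz − 470x²z + 126x³ + 196x² − 176xz² − 790xz + 70x + 24z² − 280z + 160z³    [combine like terms]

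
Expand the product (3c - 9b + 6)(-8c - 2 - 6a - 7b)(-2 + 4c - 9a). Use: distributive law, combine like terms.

(3c - 9b + 6)(-8c - 2 - 6a - 7b)(-2 + 4c - 9a)
= (-24c² - 6c - 18ac - 21bc + 72bc + 18b + 54ab + 63b² - 48c - 12 - 36a - 42b)(-2 + 4c - 9a)    [distributive law]
= (-24c² - 54c - 18ac + 51bc - 24b + 54ab + 63b² - 12 - 36a)(-2 + 4c - 9a)    [combine like terms]
= 48c² - 96c³ + 216ac² + 108c - 216c² + 486ac + 36ac - 72ac² + 162a²c - 102bc + 204bc² - 459abc + 48b - 96bc + 216ab - 108ab + 216abc - 486a²b - 126b² + 252b²c - 567ab² + 24 - 48c + 108a + 72a - 144ac + 324a²    [distributive law]
= -168c² - 96c³ + 144ac² + 60c + 378ac + 162a²c - 198bc + 204bc² - 243abc + 48b + 108ab - 486a²b - 126b² + 252b²c - 567ab² + 24 + 180a + 324a²    [combine like terms]

-168c² - 96c³ + 144ac² + 60c + 378ac + 162a²c - 198bc + 204bc² - 243abc + 48b + 108ab - 486a²b - 126b² + 252b²c - 567ab² + 24 + 180a + 324a²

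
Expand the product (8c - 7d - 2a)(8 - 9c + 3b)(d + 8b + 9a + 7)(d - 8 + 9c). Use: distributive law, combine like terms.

-503cd² - 7120cd + 4617c²d - 8899bcd - 5440bc + 10728bc² - 8658acd - 6624ac + 11502ac² - 3584c + 8064c² + 495c²d² - 648c³d + 4176bc²d - 5184bc³ + 4617ac²d - 5832ac³ - 4536c³ + 339bcd² - 1320b²cd - 1536b²c + 1728b²c² - 1395abcd - 4410abc + 3240abc² - 56d³ + 56d² - 427bd² + 4760bd - 520ad² + 4048ad + 3136d + 63cd³ + 585acd² - 21bd³ - 168b²d² + 1344b²d - 195abd² + 1390abd + 1360ab - 144a²d + 1152a² - 2592a²c + 896a + 162a²cd + 1458a²c² - 48ab²d + 384ab² - 432ab²c - 54a²bd + 432a²b - 486a²bc

(8c - 7d - 2a)(8 - 9c + 3b)(d + 8b + 9a + 7)(d - 8 + 9c)
= (64c - 72c² + 24bc - 56d + 63cd - 21bd - 16a + 18ac - 6ab)(d + 8b + 9a + 7)(d - 8 + 9c)    [distributive law]
= (64cd + 512bc + 576ac + 448c - 72c²d - 576bc² - 648ac² - 504c² + 24bcd + 192b²c + 216abc + 168bc - 56d² - 448bd - 504ad - 392d + 63cd² + 504bcd + 567acd + 441cd - 21bd² - 168b²d - 189abd - 147bd - 16ad - 128ab - 144a² - 112a + 18acd + 144abc + 162a²c + 126ac - 6abd - 48ab² - 54a²b - 42ab)(d - 8 + 9c)    [distributive law]
= (505cd + 680bc + 702ac + 448c - 72c²d - 576bc² - 648ac² - 504c² + 528bcd + 192b²c + 360abc - 56d² - 595bd - 520ad - 392d + 63cd² + 585acd - 21bd² - 168b²d - 195abd - 170ab - 144a² - 112a + 162a²c - 48ab² - 54a²b)(d - 8 + 9c)    [combine like terms]
= 505cd² - 4040cd + 4545c²d + 680bcd - 5440bc + 6120bc² + 702acd - 5616ac + 6318ac² + 448cd - 3584c + 4032c² - 72c²d² + 576c²d - 648c³d - 576bc²d + 4608bc² - 5184bc³ - 648ac²d + 5184ac² - 5832ac³ - 504c²d + 4032c² - 4536c³ + 528bcd² - 4224bcd + 4752bc²d + 192b²cd - 1536b²c + 1728b²c² + 360abcd - 2880abc + 3240abc² - 56d³ + 448d² - 504cd² - 595bd² + 4760bd - 5355bcd - 520ad² + 4160ad - 4680acd - 392d² + 3136d - 3528cd + 63cd³ - 504cd² + 567c²d² + 585acd² - 4680acd + 5265ac²d - 21bd³ + 168bd² - 189bcd² - 168b²d² + 1344b²d - 1512b²cd - 195abd² + 1560abd - 1755abcd - 170abd + 1360ab - 1530abc - 144a²d + 1152a² - 1296a²c - 112ad + 896a - 1008ac + 162a²cd - 1296a²c + 1458a²c² - 48ab²d + 384ab² - 432ab²c - 54a²bd + 432a²b - 486a²bc    [distributive law]
= -503cd² - 7120cd + 4617c²d - 8899bcd - 5440bc + 10728bc² - 8658acd - 6624ac + 11502ac² - 3584c + 8064c² + 495c²d² - 648c³d + 4176bc²d - 5184bc³ + 4617ac²d - 5832ac³ - 4536c³ + 339bcd² - 1320b²cd - 1536b²c + 1728b²c² - 1395abcd - 4410abc + 3240abc² - 56d³ + 56d² - 427bd² + 4760bd - 520ad² + 4048ad + 3136d + 63cd³ + 585acd² - 21bd³ - 168b²d² + 1344b²d - 195abd² + 1390abd + 1360ab - 144a²d + 1152a² - 2592a²c + 896a + 162a²cd + 1458a²c² - 48ab²d + 384ab² - 432ab²c - 54a²bd + 432a²b - 486a²bc    [combine like terms]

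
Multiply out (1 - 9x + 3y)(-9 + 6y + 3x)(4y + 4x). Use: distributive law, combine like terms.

(1 - 9x + 3y)(-9 + 6y + 3x)(4y + 4x)
= (-9 + 6y + 3x + 81x - 54xy - 27x² - 27y + 18y² + 9xy)(4y + 4x)    [distributive law]
= (-9 - 21y + 84x - 45xy - 27x² + 18y²)(4y + 4x)    [combine like terms]
= -36y - 36x - 84y² - 84xy + 336xy + 336x² - 180xy² - 180x²y - 108x²y - 108x³ + 72y³ + 72xy²    [distributive law]
= -36y - 36x - 84y² + 252xy + 336x² - 108xy² - 288x²y - 108x³ + 72y³    [combine like terms]

-36y - 36x - 84y² + 252xy + 336x² - 108xy² - 288x²y - 108x³ + 72y³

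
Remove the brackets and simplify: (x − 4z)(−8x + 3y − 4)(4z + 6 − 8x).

(x − 4z)(−8x + 3y − 4)(4z + 6 − 8x)
= (−8x^2 + 3xy − 4x + 32xz − 12yz + 16z)(4z + 6 − 8x)    [distributive law]
= −32x^2z − 48x^2 + 64x^3 + 12xyz + 18xy − 24x^2y − 16xz − 24x + 32x^2 + 128xz^2 + 192xz − 256x^2z − 48yz^2 − 72yz + 96xyz + 64z^2 + 96z − 128xz    [distributive law]
= −288x^2z − 16x^2 + 64x^3 + 108xyz + 18xy − 24x^2y + 48xz − 24x + 128xz^2 − 48yz^2 − 72yz + 64z^2 + 96z    [combine like terms]

−288x^2z − 16x^2 + 64x^3 + 108xyz + 18xy − 24x^2y + 48xz − 24x + 128xz^2 − 48yz^2 − 72yz + 64z^2 + 96z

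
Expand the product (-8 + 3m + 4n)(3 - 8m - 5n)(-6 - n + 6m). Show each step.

144 - 288n - 582m + 521mn + 582m^2 + 68n^2 - 258m^2n - 144m^3 - 73mn^2 + 20n^3

(-8 + 3m + 4n)(3 - 8m - 5n)(-6 - n + 6m)
= (-24 + 64m + 40n + 9m - 24m^2 - 15mn + 12n - 32mn - 20n^2)(-6 - n + 6m)    [distributive law]
= (-24 + 73m + 52n - 24m^2 - 47mn - 20n^2)(-6 - n + 6m)    [combine like terms]
= 144 + 24n - 144m - 438m - 73mn + 438m^2 - 312n - 52n^2 + 312mn + 144m^2 + 24m^2n - 144m^3 + 282mn + 47mn^2 - 282m^2n + 120n^2 + 20n^3 - 120mn^2    [distributive law]
= 144 - 288n - 582m + 521mn + 582m^2 + 68n^2 - 258m^2n - 144m^3 - 73mn^2 + 20n^3    [combine like terms]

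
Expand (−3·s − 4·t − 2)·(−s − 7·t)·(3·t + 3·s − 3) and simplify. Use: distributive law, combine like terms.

(−3·s − 4·t − 2)·(−s − 7·t)·(3·t + 3·s − 3)
= (3·s^2 + 21·s·t + 4·s·t + 28·t^2 + 2·s + 14·t)·(3·t + 3·s − 3)    [distributive law]
= (3·s^2 + 25·s·t + 28·t^2 + 2·s + 14·t)·(3·t + 3·s − 3)    [combine like terms]
= 9·s^2·t + 9·s^3 − 9·s^2 + 75·s·t^2 + 75·s^2·t − 75·s·t + 84·t^3 + 84·s·t^2 − 84·t^2 + 6·s·t + 6·s^2 − 6·s + 42·t^2 + 42·s·t − 42·t    [distributive law]
= 84·s^2·t + 9·s^3 − 3·s^2 + 159·s·t^2 − 27·s·t + 84·t^3 − 42·t^2 − 6·s − 42·t    [combine like terms]

84·s^2·t + 9·s^3 − 3·s^2 + 159·s·t^2 − 27·s·t + 84·t^3 − 42·t^2 − 6·s − 42·t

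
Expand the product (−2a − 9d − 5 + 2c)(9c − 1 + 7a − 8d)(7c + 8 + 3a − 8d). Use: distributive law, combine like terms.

(−2a − 9d − 5 + 2c)(9c − 1 + 7a − 8d)(7c + 8 + 3a − 8d)
= (−18ac + 2a − 14a² + 16ad − 81cd + 9d − 63ad + 72d² − 45c + 5 − 35a + 40d + 18c² − 2c + 14ac − 16cd)(7c + 8 + 3a − 8d)    [distributive law]
= (−4ac − 33a − 14a² − 47ad − 97cd + 49d + 72d² − 47c + 5 + 18c²)(7c + 8 + 3a − 8d)    [combine like terms]
= −28ac² − 32ac − 12a²c + 32acd − 231ac − 264a − 99a² + 264ad − 98a²c − 112a² − 42a³ + 112a²d − 329acd − 376ad − 141a²d + 376ad² − 679c²d − 776cd − 291acd + 776cd² + 343cd + 392d + 147ad − 392d² + 504cd² + 576d² + 216ad² − 576d³ − 329c² − 376c − 141ac + 376cd + 35c + 40 + 15a − 40d + 126c³ + 144c² + 54ac² − 144c²d    [distributive law]
= 26ac² − 404ac − 110a²c − 588acd − 249a − 211a² + 35ad − 42a³ − 29a²d + 592ad² − 823c²d − 57cd + 1280cd² + 352d + 184d² − 576d³ − 185c² − 341c + 40 + 126c³    [combine like terms]

26ac² − 404ac − 110a²c − 588acd − 249a − 211a² + 35ad − 42a³ − 29a²d + 592ad² − 823c²d − 57cd + 1280cd² + 352d + 184d² − 576d³ − 185c² − 341c + 40 + 126c³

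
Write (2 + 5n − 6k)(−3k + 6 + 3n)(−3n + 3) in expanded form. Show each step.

(2 + 5n − 6k)(−3k + 6 + 3n)(−3n + 3)
= (−6k + 12 + 6n − 15kn + 30n + 15n^2 + 18k^2 − 36k − 18kn)(−3n + 3)    [distributive law]
= (−42k + 12 + 36n − 33kn + 15n^2 + 18k^2)(−3n + 3)    [combine like terms]
= 126kn − 126k − 36n + 36 − 108n^2 + 108n + 99kn^2 − 99kn − 45n^3 + 45n^2 − 54k^2n + 54k^2    [distributive law]
= 27kn − 126k + 72n + 36 − 63n^2 + 99kn^2 − 45n^3 − 54k^2n + 54k^2    [combine like terms]

27kn − 126k + 72n + 36 − 63n^2 + 99kn^2 − 45n^3 − 54k^2n + 54k^2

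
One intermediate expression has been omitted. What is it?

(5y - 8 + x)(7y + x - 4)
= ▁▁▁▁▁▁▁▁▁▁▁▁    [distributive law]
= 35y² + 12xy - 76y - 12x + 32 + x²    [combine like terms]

Applying distributive law to the line above:

35y² + 5xy - 20y - 56y - 8x + 32 + 7xy + x² - 4x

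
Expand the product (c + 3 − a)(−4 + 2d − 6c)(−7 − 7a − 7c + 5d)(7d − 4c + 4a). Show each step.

(c + 3 − a)(−4 + 2d − 6c)(−7 − 7a − 7c + 5d)(7d − 4c + 4a)
= (−4c + 2cd − 6c^2 − 12 + 6d − 18c + 4a − 2ad + 6ac)(−7 − 7a − 7c + 5d)(7d − 4c + 4a)    [distributive law]
= (−22c + 2cd − 6c^2 − 12 + 6d + 4a − 2ad + 6ac)(−7 − 7a − 7c + 5d)(7d − 4c + 4a)    [combine like terms]
= (154c + 154ac + 154c^2 − 110cd − 14cd − 14acd − 14c^2d + 10cd^2 + 42c^2 + 42ac^2 + 42c^3 − 30c^2d + 84 + 84a + 84c − 60d − 42d − 42ad − 42cd + 30d^2 − 28a − 28a^2 − 28ac + 20ad + 14ad + 14a^2d + 14acd − 10ad^2 − 42ac − 42a^2c − 42ac^2 + 30acd)(7d − 4c + 4a)    [distributive law]
= (238c + 84ac + 196c^2 − 166cd + 30acd − 44c^2d + 10cd^2 + 42c^3 + 84 + 56a − 102d − 8ad + 30d^2 − 28a^2 + 14a^2d − 10ad^2 − 42a^2c)(7d − 4c + 4a)    [combine like terms]
= 1666cd − 952c^2 + 952ac + 588acd − 336ac^2 + 336a^2c + 1372c^2d − 784c^3 + 784ac^2 − 1162cd^2 + 664c^2d − 664acd + 210acd^2 − 120ac^2d + 120a^2cd − 308c^2d^2 + 176c^3d − 176ac^2d + 70cd^3 − 40c^2d^2 + 40acd^2 + 294c^3d − 168c^4 + 168ac^3 + 588d − 336c + 336a + 392ad − 224ac + 224a^2 − 714d^2 + 408cd − 408ad − 56ad^2 + 32acd − 32a^2d + 210d^3 − 120cd^2 + 120ad^2 − 196a^2d + 112a^2c − 112a^3 + 98a^2d^2 − 56a^2cd + 56a^3d − 70ad^3 + 40acd^2 − 40a^2d^2 − 294a^2cd + 168a^2c^2 − 168a^3c    [distributive law]
= 2074cd − 952c^2 + 728ac − 44acd + 448ac^2 + 448a^2c + 2036c^2d − 784c^3 − 1282cd^2 + 290acd^2 − 296ac^2d − 230a^2cd − 348c^2d^2 + 470c^3d + 70cd^3 − 168c^4 + 168ac^3 + 588d − 336c + 336a − 16ad + 224a^2 − 714d^2 + 64ad^2 − 228a^2d + 210d^3 − 112a^3 + 58a^2d^2 + 56a^3d − 70ad^3 + 168a^2c^2 − 168a^3c    [combine like terms]

2074cd − 952c^2 + 728ac − 44acd + 448ac^2 + 448a^2c + 2036c^2d − 784c^3 − 1282cd^2 + 290acd^2 − 296ac^2d − 230a^2cd − 348c^2d^2 + 470c^3d + 70cd^3 − 168c^4 + 168ac^3 + 588d − 336c + 336a − 16ad + 224a^2 − 714d^2 + 64ad^2 − 228a^2d + 210d^3 − 112a^3 + 58a^2d^2 + 56a^3d − 70ad^3 + 168a^2c^2 − 168a^3c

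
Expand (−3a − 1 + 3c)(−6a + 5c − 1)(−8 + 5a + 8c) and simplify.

(−3a − 1 + 3c)(−6a + 5c − 1)(−8 + 5a + 8c)
= (18a² − 15ac + 3a + 6a − 5c + 1 − 18ac + 15c² − 3c)(−8 + 5a + 8c)    [distributive law]
= (18a² − 33ac + 9a − 8c + 1 + 15c²)(−8 + 5a + 8c)    [combine like terms]
= −144a² + 90a³ + 144a²c + 264ac − 165a²c − 264ac² − 72a + 45a² + 72ac + 64c − 40ac − 64c² − 8 + 5a + 8c − 120c² + 75ac² + 120c³    [distributive law]
= −99a² + 90a³ − 21a²c + 296ac − 189ac² − 67a + 72c − 184c² − 8 + 120c³    [combine like terms]

−99a² + 90a³ − 21a²c + 296ac − 189ac² − 67a + 72c − 184c² − 8 + 120c³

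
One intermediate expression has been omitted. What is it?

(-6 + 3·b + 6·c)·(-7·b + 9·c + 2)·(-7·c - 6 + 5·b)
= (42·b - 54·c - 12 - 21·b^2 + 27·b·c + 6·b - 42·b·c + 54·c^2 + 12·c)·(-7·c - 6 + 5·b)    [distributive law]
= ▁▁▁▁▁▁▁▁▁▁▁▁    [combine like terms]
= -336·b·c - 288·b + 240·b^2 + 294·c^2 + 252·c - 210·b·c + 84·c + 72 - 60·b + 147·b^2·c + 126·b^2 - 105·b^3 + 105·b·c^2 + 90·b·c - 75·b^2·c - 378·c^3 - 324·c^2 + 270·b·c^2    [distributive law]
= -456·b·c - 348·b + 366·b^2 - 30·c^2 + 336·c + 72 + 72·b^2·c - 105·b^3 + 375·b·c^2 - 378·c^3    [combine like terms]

By combine like terms:

(48·b - 42·c - 12 - 21·b^2 - 15·b·c + 54·c^2)·(-7·c - 6 + 5·b)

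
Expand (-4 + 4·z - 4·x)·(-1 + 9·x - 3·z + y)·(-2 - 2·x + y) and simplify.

(-4 + 4·z - 4·x)·(-1 + 9·x - 3·z + y)·(-2 - 2·x + y)
= (4 - 36·x + 12·z - 4·y - 4·z + 36·x·z - 12·z² + 4·y·z + 4·x - 36·x² + 12·x·z - 4·x·y)·(-2 - 2·x + y)    [distributive law]
= (4 - 32·x + 8·z - 4·y + 48·x·z - 12·z² + 4·y·z - 36·x² - 4·x·y)·(-2 - 2·x + y)    [combine like terms]
= -8 - 8·x + 4·y + 64·x + 64·x² - 32·x·y - 16·z - 16·x·z + 8·y·z + 8·y + 8·x·y - 4·y² - 96·x·z - 96·x²·z + 48·x·y·z + 24·z² + 24·x·z² - 12·y·z² - 8·y·z - 8·x·y·z + 4·y²·z + 72·x² + 72·x³ - 36·x²·y + 8·x·y + 8·x²·y - 4·x·y²    [distributive law]
= -8 + 56·x + 12·y + 136·x² - 16·x·y - 16·z - 112·x·z - 4·y² - 96·x²·z + 40·x·y·z + 24·z² + 24·x·z² - 12·y·z² + 4·y²·z + 72·x³ - 28·x²·y - 4·x·y²    [combine like terms]

-8 + 56·x + 12·y + 136·x² - 16·x·y - 16·z - 112·x·z - 4·y² - 96·x²·z + 40·x·y·z + 24·z² + 24·x·z² - 12·y·z² + 4·y²·z + 72·x³ - 28·x²·y - 4·x·y²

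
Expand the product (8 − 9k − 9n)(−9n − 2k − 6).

−18n + 38k − 48 + 99kn + 18k^2 + 81n^2

(8 − 9k − 9n)(−9n − 2k − 6)
= −72n − 16k − 48 + 81kn + 18k^2 + 54k + 81n^2 + 18kn + 54n    [distributive law]
= −18n + 38k − 48 + 99kn + 18k^2 + 81n^2    [combine like terms]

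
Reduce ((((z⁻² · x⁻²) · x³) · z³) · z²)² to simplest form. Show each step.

((((z⁻² · x⁻²) · x³) · z³) · z²)²
= ((((z⁻² · x⁻²) · x³) · z³)²) · ((z²)²)    [power of a product]
= ((((z⁻² · x⁻²) · x³)²) · ((z³)²)) · ((z²)²)    [power of a product]
= ((((z⁻² · x⁻²)²) · ((x³)²)) · ((z³)²)) · ((z²)²)    [power of a product]
= (((((z⁻²)²) · ((x⁻²)²)) · ((x³)²)) · ((z³)²)) · ((z²)²)    [power of a product]
= (((z⁻⁴ · ((x⁻²)²)) · ((x³)²)) · ((z³)²)) · ((z²)²)    [power of a power]
= (((z⁻⁴ · x⁻⁴) · ((x³)²)) · ((z³)²)) · ((z²)²)    [power of a power]
= (((z⁻⁴ · x⁻⁴) · x⁶) · ((z³)²)) · ((z²)²)    [power of a power]
= (((z⁻⁴ · x⁻⁴) · x⁶) · z⁶) · ((z²)²)    [power of a power]
= (((z⁻⁴ · x⁻⁴) · x⁶) · z⁶) · z⁴    [power of a power]
= x²·z⁶    [product of powers]

x²·z⁶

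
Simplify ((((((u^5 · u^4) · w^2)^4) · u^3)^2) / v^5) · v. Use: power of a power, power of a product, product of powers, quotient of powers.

((((((u^5 · u^4) · w^2)^4) · u^3)^2) / v^5) · v
= ((((((u^5 · u^4) · w^2)^4)^2) · ((u^3)^2)) / v^5) · v    [power of a product]
= (((((u^5 · u^4) · w^2)^8) · ((u^3)^2)) / v^5) · v    [power of a power]
= (((((u^5 · u^4)^8) · ((w^2)^8)) · ((u^3)^2)) / v^5) · v    [power of a product]
= ((((((u^5)^8) · ((u^4)^8)) · ((w^2)^8)) · ((u^3)^2)) / v^5) · v    [power of a product]
= ((((u^40 · ((u^4)^8)) · ((w^2)^8)) · ((u^3)^2)) / v^5) · v    [power of a power]
= ((((u^40 · u^32) · ((w^2)^8)) · ((u^3)^2)) / v^5) · v    [power of a power]
= (((u^72 · ((w^2)^8)) · ((u^3)^2)) / v^5) · v    [product of powers]
= (((u^72 · w^16) · ((u^3)^2)) / v^5) · v    [power of a power]
= (((u^72 · w^16) · u^6) / v^5) · v    [power of a power]
= u^78v^(-4)w^16    [quotient of powers; product of powers]

u^78v^(-4)w^16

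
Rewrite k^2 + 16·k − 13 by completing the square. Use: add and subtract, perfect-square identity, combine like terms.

k^2 + 16·k − 13
= k^2 + 16·k + 64 − 64 − 13    [add and subtract 64]
= (k + 8)^2 − 64 − 13    [perfect-square identity]
= (k + 8)^2 − 77    [combine constants]

(k + 8)^2 − 77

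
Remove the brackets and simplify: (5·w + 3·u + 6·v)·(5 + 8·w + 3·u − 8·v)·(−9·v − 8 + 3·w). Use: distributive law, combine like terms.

(5·w + 3·u + 6·v)·(5 + 8·w + 3·u − 8·v)·(−9·v − 8 + 3·w)
= (25·w + 40·w² + 15·u·w − 40·v·w + 15·u + 24·u·w + 9·u² − 24·u·v + 30·v + 48·v·w + 18·u·v − 48·v²)·(−9·v − 8 + 3·w)    [distributive law]
= (25·w + 40·w² + 39·u·w + 8·v·w + 15·u + 9·u² − 6·u·v + 30·v − 48·v²)·(−9·v − 8 + 3·w)    [combine like terms]
= −225·v·w − 200·w + 75·w² − 360·v·w² − 320·w² + 120·w³ − 351·u·v·w − 312·u·w + 117·u·w² − 72·v²·w − 64·v·w + 24·v·w² − 135·u·v − 120·u + 45·u·w − 81·u²·v − 72·u² + 27·u²·w + 54·u·v² + 48·u·v − 18·u·v·w − 270·v² − 240·v + 90·v·w + 432·v³ + 384·v² − 144·v²·w    [distributive law]
= −199·v·w − 200·w − 245·w² − 336·v·w² + 120·w³ − 369·u·v·w − 267·u·w + 117·u·w² − 216·v²·w − 87·u·v − 120·u − 81·u²·v − 72·u² + 27·u²·w + 54·u·v² + 114·v² − 240·v + 432·v³    [combine like terms]

−199·v·w − 200·w − 245·w² − 336·v·w² + 120·w³ − 369·u·v·w − 267·u·w + 117·u·w² − 216·v²·w − 87·u·v − 120·u − 81·u²·v − 72·u² + 27·u²·w + 54·u·v² + 114·v² − 240·v + 432·v³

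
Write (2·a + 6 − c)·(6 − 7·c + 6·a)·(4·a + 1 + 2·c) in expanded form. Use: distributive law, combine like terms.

(2·a + 6 − c)·(6 − 7·c + 6·a)·(4·a + 1 + 2·c)
= (12·a − 14·a·c + 12·a² + 36 − 42·c + 36·a − 6·c + 7·c² − 6·a·c)·(4·a + 1 + 2·c)    [distributive law]
= (48·a − 20·a·c + 12·a² + 36 − 48·c + 7·c²)·(4·a + 1 + 2·c)    [combine like terms]
= 192·a² + 48·a + 96·a·c − 80·a²·c − 20·a·c − 40·a·c² + 48·a³ + 12·a² + 24·a²·c + 144·a + 36 + 72·c − 192·a·c − 48·c − 96·c² + 28·a·c² + 7·c² + 14·c³    [distributive law]
= 204·a² + 192·a − 116·a·c − 56·a²·c − 12·a·c² + 48·a³ + 36 + 24·c − 89·c² + 14·c³    [combine like terms]

204·a² + 192·a − 116·a·c − 56·a²·c − 12·a·c² + 48·a³ + 36 + 24·c − 89·c² + 14·c³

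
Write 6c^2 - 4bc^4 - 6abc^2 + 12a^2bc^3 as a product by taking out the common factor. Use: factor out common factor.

6c^2 - 4bc^4 - 6abc^2 + 12a^2bc^3
= 2(3c^2 - 2bc^4 - 3abc^2 + 6a^2bc^3)    [factor out 2]
= 2c^2(3 - 2bc^2 - 3ab + 6a^2bc)    [factor out c^2]

2c^2(3 - 2bc^2 - 3ab + 6a^2bc)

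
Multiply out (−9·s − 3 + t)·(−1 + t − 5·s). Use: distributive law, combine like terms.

(−9·s − 3 + t)·(−1 + t − 5·s)
= 9·s − 9·s·t + 45·s² + 3 − 3·t + 15·s − t + t² − 5·s·t    [distributive law]
= 24·s − 14·s·t + 45·s² + 3 − 4·t + t²    [combine like terms]

24·s − 14·s·t + 45·s² + 3 − 4·t + t²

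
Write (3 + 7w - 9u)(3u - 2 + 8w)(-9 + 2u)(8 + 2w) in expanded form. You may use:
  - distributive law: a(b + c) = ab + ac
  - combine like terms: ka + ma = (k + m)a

-2040u + 3322uw + 2376u² - 222u²w + 432 - 612w - 4212w² + 1854uw² - 204u²w² - 1008w³ + 224uw³ - 432u³ - 108u³w

(3 + 7w - 9u)(3u - 2 + 8w)(-9 + 2u)(8 + 2w)
= (9u - 6 + 24w + 21uw - 14w + 56w² - 27u² + 18u - 72uw)(-9 + 2u)(8 + 2w)    [distributive law]
= (27u - 6 + 10w - 51uw + 56w² - 27u²)(-9 + 2u)(8 + 2w)    [combine like terms]
= (-243u + 54u² + 54 - 12u - 90w + 20uw + 459uw - 102u²w - 504w² + 112uw² + 243u² - 54u³)(8 + 2w)    [distributive law]
= (-255u + 297u² + 54 - 90w + 479uw - 102u²w - 504w² + 112uw² - 54u³)(8 + 2w)    [combine like terms]
= -2040u - 510uw + 2376u² + 594u²w + 432 + 108w - 720w - 180w² + 3832uw + 958uw² - 816u²w - 204u²w² - 4032w² - 1008w³ + 896uw² + 224uw³ - 432u³ - 108u³w    [distributive law]
= -2040u + 3322uw + 2376u² - 222u²w + 432 - 612w - 4212w² + 1854uw² - 204u²w² - 1008w³ + 224uw³ - 432u³ - 108u³w    [combine like terms]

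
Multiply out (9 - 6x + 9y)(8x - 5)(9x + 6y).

918x² + 207xy - 405x - 270y - 432x³ + 360x²y + 432xy² - 270y²

(9 - 6x + 9y)(8x - 5)(9x + 6y)
= (72x - 45 - 48x² + 30x + 72xy - 45y)(9x + 6y)    [distributive law]
= (102x - 45 - 48x² + 72xy - 45y)(9x + 6y)    [combine like terms]
= 918x² + 612xy - 405x - 270y - 432x³ - 288x²y + 648x²y + 432xy² - 405xy - 270y²    [distributive law]
= 918x² + 207xy - 405x - 270y - 432x³ + 360x²y + 432xy² - 270y²    [combine like terms]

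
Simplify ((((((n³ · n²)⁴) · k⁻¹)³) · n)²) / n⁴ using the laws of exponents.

k⁻⁶n¹¹⁸

((((((n³ · n²)⁴) · k⁻¹)³) · n)²) / n⁴
= ((((((n³ · n²)⁴) · k⁻¹)³)²) · (n²)) / n⁴    [power of a product]
= (((((n³ · n²)⁴) · k⁻¹)⁶) · (n²)) / n⁴    [power of a power]
= (((((n³ · n²)⁴)⁶) · ((k⁻¹)⁶)) · (n²)) / n⁴    [power of a product]
= ((((n³ · n²)²⁴) · ((k⁻¹)⁶)) · (n²)) / n⁴    [power of a power]
= (((((n³)²⁴) · ((n²)²⁴)) · ((k⁻¹)⁶)) · (n²)) / n⁴    [power of a product]
= (((n⁷² · ((n²)²⁴)) · ((k⁻¹)⁶)) · (n²)) / n⁴    [power of a power]
= (((n⁷² · n⁴⁸) · ((k⁻¹)⁶)) · (n²)) / n⁴    [power of a power]
= ((n¹²⁰ · ((k⁻¹)⁶)) · (n²)) / n⁴    [product of powers]
= ((n¹²⁰ · k⁻⁶) · (n²)) / n⁴    [power of a power]
= k⁻⁶n¹¹⁸    [quotient of powers; product of powers]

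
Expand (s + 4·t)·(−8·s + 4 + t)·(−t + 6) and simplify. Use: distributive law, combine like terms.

8·s^2·t − 48·s^2 − 190·s·t + 24·s + 31·s·t^2 + 8·t^2 + 96·t − 4·t^3

(s + 4·t)·(−8·s + 4 + t)·(−t + 6)
= (−8·s^2 + 4·s + s·t − 32·s·t + 16·t + 4·t^2)·(−t + 6)    [distributive law]
= (−8·s^2 + 4·s − 31·s·t + 16·t + 4·t^2)·(−t + 6)    [combine like terms]
= 8·s^2·t − 48·s^2 − 4·s·t + 24·s + 31·s·t^2 − 186·s·t − 16·t^2 + 96·t − 4·t^3 + 24·t^2    [distributive law]
= 8·s^2·t − 48·s^2 − 190·s·t + 24·s + 31·s·t^2 + 8·t^2 + 96·t − 4·t^3    [combine like terms]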